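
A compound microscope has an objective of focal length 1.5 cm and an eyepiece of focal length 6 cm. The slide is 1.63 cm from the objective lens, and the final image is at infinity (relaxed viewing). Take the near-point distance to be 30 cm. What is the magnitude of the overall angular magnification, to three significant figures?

57.7

Objective: 1/d_i = 1/f_obj - 1/d_o = 1/1.5 - 1/1.63 = 0.05317 cm^-1, so d_i = 18.808 cm.
m_obj = -d_i/d_o = -18.808/1.63 = -11.538.
Eyepiece angular magnification (image at infinity): M_eye = D/f_e = 30/6 = 5.000.
Overall M = m_obj x M_eye = (-11.538)(5.000) = -57.69.
|M| = 57.69.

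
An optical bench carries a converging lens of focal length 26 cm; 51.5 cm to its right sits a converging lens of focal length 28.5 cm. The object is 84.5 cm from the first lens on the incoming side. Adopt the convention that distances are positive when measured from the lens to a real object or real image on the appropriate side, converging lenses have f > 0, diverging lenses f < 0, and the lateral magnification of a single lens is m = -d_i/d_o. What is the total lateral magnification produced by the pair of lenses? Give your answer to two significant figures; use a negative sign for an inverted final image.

First lens: d_i1 = 1/(1/26 - 1/84.5) = 37.556 cm.
m_1 = -(37.556)/84.5 = -0.4444.
That image sits 13.944 cm in front of the second lens, so d_o2 = 13.944 cm.
Second lens: d_i2 = 1/(1/28.5 - 1/(13.944)) = -27.303 cm.
m_2 = -(-27.303)/(13.944) = 1.9580.
Total m = m_1 x m_2 = (-0.4444)(1.9580) = -0.8702.

-0.87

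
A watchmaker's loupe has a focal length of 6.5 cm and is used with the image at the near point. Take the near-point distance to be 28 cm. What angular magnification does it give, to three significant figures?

5.31

M = 1 + D/f = 1 + 28/6.5 = 5.308.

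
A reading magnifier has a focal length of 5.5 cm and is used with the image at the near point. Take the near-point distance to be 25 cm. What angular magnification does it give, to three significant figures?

5.55

M = 1 + D/f = 1 + 25/5.5 = 5.545.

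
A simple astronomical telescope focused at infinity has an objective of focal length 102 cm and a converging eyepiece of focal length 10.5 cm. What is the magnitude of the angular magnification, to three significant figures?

|M| = f_obj/|f_eye| = 102/10.5 = 9.714.

9.71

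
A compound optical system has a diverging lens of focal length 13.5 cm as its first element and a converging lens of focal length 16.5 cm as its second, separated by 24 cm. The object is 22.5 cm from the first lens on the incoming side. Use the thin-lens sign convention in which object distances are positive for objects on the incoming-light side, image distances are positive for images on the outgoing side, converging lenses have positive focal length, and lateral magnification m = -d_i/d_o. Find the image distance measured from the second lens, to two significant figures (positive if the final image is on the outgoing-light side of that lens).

First lens: d_i1 = 1/(1/(-13.5) - 1/22.5) = -8.438 cm.
The intermediate image is virtual, 8.438 cm to the left of lens 1, so d_o2 = L - d_i1 = 24 - (-8.438) = 32.438 cm.
Second lens: d_i2 = 1/(1/16.5 - 1/(32.438)) = 33.582 cm.

34 cm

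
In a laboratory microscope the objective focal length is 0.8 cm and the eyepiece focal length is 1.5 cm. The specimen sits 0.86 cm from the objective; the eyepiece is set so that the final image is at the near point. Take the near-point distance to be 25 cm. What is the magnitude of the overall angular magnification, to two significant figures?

240

Objective: 1/d_i = 1/f_obj - 1/d_o = 1/0.8 - 1/0.86 = 0.08721 cm^-1, so d_i = 11.467 cm.
m_obj = -d_i/d_o = -11.467/0.86 = -13.333.
Eyepiece angular magnification (image at near point): M_eye = 1 + D/f_e = 1 + 25/1.5 = 17.667.
Overall M = m_obj x M_eye = (-13.333)(17.667) = -235.56.
|M| = 235.56.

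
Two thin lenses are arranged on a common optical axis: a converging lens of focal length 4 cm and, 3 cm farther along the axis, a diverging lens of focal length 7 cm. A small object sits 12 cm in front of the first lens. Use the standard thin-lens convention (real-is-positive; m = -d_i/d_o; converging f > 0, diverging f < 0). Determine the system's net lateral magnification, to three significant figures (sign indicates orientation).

-0.875

First lens: d_i1 = 1/(1/4 - 1/12) = 6.000 cm.
m_1 = -(6.000)/12 = -0.5000.
This image would form 6.000 cm past lens 1, i.e. 3.000 cm beyond lens 2, so it is a virtual object for lens 2: d_o2 = 3 - 6.000 = -3.000 cm.
Second lens: d_i2 = 1/(1/(-7) - 1/(-3.000)) = 5.250 cm.
m_2 = -(5.250)/(-3.000) = 1.7500.
Total m = m_1 x m_2 = (-0.5000)(1.7500) = -0.8750.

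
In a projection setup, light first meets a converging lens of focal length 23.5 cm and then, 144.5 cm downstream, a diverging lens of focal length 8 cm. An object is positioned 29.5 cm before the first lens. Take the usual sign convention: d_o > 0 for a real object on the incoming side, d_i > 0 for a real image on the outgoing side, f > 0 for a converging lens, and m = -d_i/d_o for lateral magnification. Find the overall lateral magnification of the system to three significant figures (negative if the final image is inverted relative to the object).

-0.848

Applying the thin-lens equation to the first lens, 1/23.5 = 1/29.5 + 1/d_i1, which gives d_i1 = 115.542 cm.
Its lateral magnification is m_1 = -d_i1/d_o1 = -(115.542)/29.5 = -3.9167.
That image sits 28.958 cm in front of the second lens, so d_o2 = 28.958 cm.
Applying the thin-lens equation again with f_2 = -8 cm and d_o2 = 28.958 cm gives d_i2 = -6.268 cm.
m_2 = -(-6.268)/(28.958) = 0.2165.
Overall magnification: m = m_1 m_2 = -0.8478.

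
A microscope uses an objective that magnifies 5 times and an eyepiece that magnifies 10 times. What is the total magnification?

50

The overall magnification of a compound microscope is the product of the objective and eyepiece magnifications:
M = M_obj x M_eye = 5 x 10 = 50.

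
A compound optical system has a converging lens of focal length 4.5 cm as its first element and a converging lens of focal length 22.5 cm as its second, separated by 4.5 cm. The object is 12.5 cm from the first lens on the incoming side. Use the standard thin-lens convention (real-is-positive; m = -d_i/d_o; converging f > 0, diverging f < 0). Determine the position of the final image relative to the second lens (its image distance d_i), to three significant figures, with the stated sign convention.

2.28 cm

First lens: d_i1 = 1/(1/4.5 - 1/12.5) = 7.031 cm.
Since 7.031 cm > 4.5 cm, the first image lies past the second lens and serves as a virtual object: d_o2 = L - d_i1 = -2.531 cm.
Second lens: d_i2 = 1/(1/22.5 - 1/(-2.531)) = 2.275 cm.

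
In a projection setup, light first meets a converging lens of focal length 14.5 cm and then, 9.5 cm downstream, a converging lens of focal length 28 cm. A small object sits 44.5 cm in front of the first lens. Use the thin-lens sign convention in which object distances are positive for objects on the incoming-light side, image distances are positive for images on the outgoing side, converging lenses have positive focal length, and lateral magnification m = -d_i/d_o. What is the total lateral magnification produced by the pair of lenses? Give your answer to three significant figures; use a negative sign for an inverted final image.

First lens: d_i1 = 1/(1/14.5 - 1/44.5) = 21.508 cm.
m_1 = -(21.508)/44.5 = -0.4833.
This image would form 21.508 cm past lens 1, i.e. 12.008 cm beyond lens 2, so it is a virtual object for lens 2: d_o2 = 9.5 - 21.508 = -12.008 cm.
Second lens: d_i2 = 1/(1/28 - 1/(-12.008)) = 8.404 cm.
m_2 = -(8.404)/(-12.008) = 0.6999.
Overall magnification: m = m_1 m_2 = -0.3383.

-0.338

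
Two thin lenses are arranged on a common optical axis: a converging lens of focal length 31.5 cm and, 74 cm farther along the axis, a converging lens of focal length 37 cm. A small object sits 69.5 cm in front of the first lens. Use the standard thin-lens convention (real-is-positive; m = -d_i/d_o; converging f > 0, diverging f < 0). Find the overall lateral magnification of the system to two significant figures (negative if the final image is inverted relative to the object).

-1.5

Applying the thin-lens equation to the first lens, 1/31.5 = 1/69.5 + 1/d_i1, which gives d_i1 = 57.612 cm.
Its lateral magnification is m_1 = -d_i1/d_o1 = -(57.612)/69.5 = -0.8289.
Object distance for lens 2: d_o2 = 74 - 57.612 = 16.388 cm.
Applying the thin-lens equation again with f_2 = 37 cm and d_o2 = 16.388 cm gives d_i2 = -29.418 cm.
m_2 = -(-29.418)/(16.388) = 1.7951.
Total m = m_1 x m_2 = (-0.8289)(1.7951) = -1.4880.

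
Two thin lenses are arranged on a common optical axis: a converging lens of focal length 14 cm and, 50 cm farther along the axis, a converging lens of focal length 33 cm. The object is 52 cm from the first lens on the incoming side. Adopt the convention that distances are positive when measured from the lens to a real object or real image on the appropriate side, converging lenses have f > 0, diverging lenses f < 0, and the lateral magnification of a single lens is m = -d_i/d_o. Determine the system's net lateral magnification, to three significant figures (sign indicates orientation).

Lens 1: 1/d_i1 = 1/f_1 - 1/d_o1 = 1/14 - 1/52 = 0.05220 cm^-1, so d_i1 = 19.158 cm.
m_1 = -(19.158)/52 = -0.3684.
That image sits 30.842 cm in front of the second lens, so d_o2 = 30.842 cm.
Lens 2: 1/d_i2 = 1/f_2 - 1/d_o2 = 1/33 - 1/(30.842) = -0.00212 cm^-1, so d_i2 = -471.659 cm.
m_2 = -(-471.659)/(30.842) = 15.2927.
The system's lateral magnification is m_1 m_2 = (-0.3684)(15.2927) = -5.6341.

-5.63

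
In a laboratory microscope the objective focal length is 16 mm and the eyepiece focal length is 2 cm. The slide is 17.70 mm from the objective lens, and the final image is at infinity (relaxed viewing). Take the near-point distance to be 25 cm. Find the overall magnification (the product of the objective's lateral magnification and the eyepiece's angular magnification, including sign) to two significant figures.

Convert to cm: f_obj = 16 mm = 1.6 cm; d_o = 17.70 mm = 1.77 cm.
Objective: 1/d_i = 1/f_obj - 1/d_o = 1/1.6 - 1/1.77 = 0.06003 cm^-1, so d_i = 16.659 cm.
m_obj = -d_i/d_o = -16.659/1.77 = -9.412.
Eyepiece angular magnification (image at infinity): M_eye = D/f_e = 25/2 = 12.500.
Overall M = m_obj x M_eye = (-9.412)(12.500) = -117.65.

-120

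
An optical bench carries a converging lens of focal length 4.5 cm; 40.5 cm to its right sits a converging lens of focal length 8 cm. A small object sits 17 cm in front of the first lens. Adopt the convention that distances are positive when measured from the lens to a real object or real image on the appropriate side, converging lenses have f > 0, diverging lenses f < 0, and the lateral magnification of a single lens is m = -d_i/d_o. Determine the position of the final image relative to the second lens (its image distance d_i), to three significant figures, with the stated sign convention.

Lens 1: 1/d_i1 = 1/f_1 - 1/d_o1 = 1/4.5 - 1/17 = 0.16340 cm^-1, so d_i1 = 6.120 cm.
That image sits 34.380 cm in front of the second lens, so d_o2 = 34.380 cm.
Lens 2: 1/d_i2 = 1/f_2 - 1/d_o2 = 1/8 - 1/(34.380) = 0.09591 cm^-1, so d_i2 = 10.426 cm.

10.4 cm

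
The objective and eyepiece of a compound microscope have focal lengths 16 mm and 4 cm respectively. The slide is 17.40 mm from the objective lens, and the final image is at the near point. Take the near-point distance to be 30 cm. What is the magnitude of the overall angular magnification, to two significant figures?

97

Convert to cm: f_obj = 16 mm = 1.6 cm; d_o = 17.40 mm = 1.74 cm.
Objective: 1/d_i = 1/f_obj - 1/d_o = 1/1.6 - 1/1.74 = 0.05029 cm^-1, so d_i = 19.886 cm.
m_obj = -d_i/d_o = -19.886/1.74 = -11.429.
Eyepiece angular magnification (image at near point): M_eye = 1 + D/f_e = 1 + 30/4 = 8.500.
Overall M = m_obj x M_eye = (-11.429)(8.500) = -97.14.
|M| = 97.14.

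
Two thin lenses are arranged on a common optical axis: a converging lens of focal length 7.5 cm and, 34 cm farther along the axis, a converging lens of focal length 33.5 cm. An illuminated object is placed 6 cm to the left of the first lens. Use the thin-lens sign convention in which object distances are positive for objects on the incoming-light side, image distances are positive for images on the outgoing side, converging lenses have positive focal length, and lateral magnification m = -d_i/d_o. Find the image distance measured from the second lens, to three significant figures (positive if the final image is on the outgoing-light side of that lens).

70.3 cm

First lens: d_i1 = 1/(1/7.5 - 1/6) = -30.000 cm.
With d_i1 < 0 the first image is virtual and lies on the object side; the object distance for lens 2 is d_o2 = 34 - (-30.000) = 64.000 cm.
Second lens: d_i2 = 1/(1/33.5 - 1/(64.000)) = 70.295 cm.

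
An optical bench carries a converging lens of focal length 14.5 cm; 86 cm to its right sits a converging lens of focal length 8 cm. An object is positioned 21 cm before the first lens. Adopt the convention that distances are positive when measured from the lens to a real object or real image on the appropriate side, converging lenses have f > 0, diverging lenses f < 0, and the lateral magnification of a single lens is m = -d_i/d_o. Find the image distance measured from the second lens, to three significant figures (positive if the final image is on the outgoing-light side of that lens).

10.1 cm

First lens: d_i1 = 1/(1/14.5 - 1/21) = 46.846 cm.
That image sits 39.154 cm in front of the second lens, so d_o2 = 39.154 cm.
Second lens: d_i2 = 1/(1/8 - 1/(39.154)) = 10.054 cm.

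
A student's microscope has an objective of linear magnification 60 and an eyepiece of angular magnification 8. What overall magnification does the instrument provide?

480

The overall magnification of a compound microscope is the product of the objective and eyepiece magnifications:
M = M_obj x M_eye = 60 x 8 = 480.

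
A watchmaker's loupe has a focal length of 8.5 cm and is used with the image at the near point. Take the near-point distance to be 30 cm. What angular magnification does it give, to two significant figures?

M = 1 + D/f = 1 + 30/8.5 = 4.529.

4.5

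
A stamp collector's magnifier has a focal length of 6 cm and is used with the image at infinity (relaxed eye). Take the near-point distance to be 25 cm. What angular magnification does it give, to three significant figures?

4.17

M = D/f = 25/6 = 4.167.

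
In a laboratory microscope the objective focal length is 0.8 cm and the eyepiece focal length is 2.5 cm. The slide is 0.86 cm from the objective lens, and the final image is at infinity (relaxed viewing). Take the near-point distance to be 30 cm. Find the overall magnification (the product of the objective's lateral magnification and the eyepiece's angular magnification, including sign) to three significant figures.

Objective: 1/d_i = 1/f_obj - 1/d_o = 1/0.8 - 1/0.86 = 0.08721 cm^-1, so d_i = 11.467 cm.
m_obj = -d_i/d_o = -11.467/0.86 = -13.333.
Eyepiece angular magnification (image at infinity): M_eye = D/f_e = 30/2.5 = 12.000.
Overall M = m_obj x M_eye = (-13.333)(12.000) = -160.00.

-160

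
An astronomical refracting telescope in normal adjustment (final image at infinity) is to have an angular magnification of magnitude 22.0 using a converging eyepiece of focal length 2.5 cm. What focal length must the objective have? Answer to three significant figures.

|M| = f_obj/|f_eye|, so f_obj = |M| x |f_eye| = 22.0 x 2.5 = 55.000 cm.

55.0 cm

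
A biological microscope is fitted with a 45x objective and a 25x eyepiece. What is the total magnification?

1125

The overall magnification of a compound microscope is the product of the objective and eyepiece magnifications:
M = M_obj x M_eye = 45 x 25 = 1125.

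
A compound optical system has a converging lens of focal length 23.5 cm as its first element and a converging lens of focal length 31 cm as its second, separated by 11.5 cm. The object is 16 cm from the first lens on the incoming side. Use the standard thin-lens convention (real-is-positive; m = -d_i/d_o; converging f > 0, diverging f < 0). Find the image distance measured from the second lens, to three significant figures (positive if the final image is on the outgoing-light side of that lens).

62.4 cm

Applying the thin-lens equation to the first lens, 1/23.5 = 1/16 + 1/d_i1, which gives d_i1 = -50.133 cm.
The intermediate image is virtual, 50.133 cm to the left of lens 1, so d_o2 = L - d_i1 = 11.5 - (-50.133) = 61.633 cm.
Applying the thin-lens equation again with f_2 = 31 cm and d_o2 = 61.633 cm gives d_i2 = 62.371 cm.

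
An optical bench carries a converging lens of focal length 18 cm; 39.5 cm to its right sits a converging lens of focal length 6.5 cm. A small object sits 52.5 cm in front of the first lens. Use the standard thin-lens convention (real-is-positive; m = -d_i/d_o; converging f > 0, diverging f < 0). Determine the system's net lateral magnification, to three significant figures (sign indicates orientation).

Applying the thin-lens equation to the first lens, 1/18 = 1/52.5 + 1/d_i1, which gives d_i1 = 27.391 cm.
Its lateral magnification is m_1 = -d_i1/d_o1 = -(27.391)/52.5 = -0.5217.
That image sits 12.109 cm in front of the second lens, so d_o2 = 12.109 cm.
Applying the thin-lens equation again with f_2 = 6.5 cm and d_o2 = 12.109 cm gives d_i2 = 14.033 cm.
m_2 = -(14.033)/(12.109) = -1.1589.
Total m = m_1 x m_2 = (-0.5217)(-1.1589) = 0.6047.

0.605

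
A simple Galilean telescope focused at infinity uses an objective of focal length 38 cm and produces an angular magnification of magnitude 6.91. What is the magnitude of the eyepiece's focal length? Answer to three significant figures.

5.50 cm

|M| = f_obj/|f_eye|, so |f_eye| = f_obj/|M| = 38/6.91 = 5.499 cm.
(The eyepiece is diverging, so its signed focal length is -5.499 cm.)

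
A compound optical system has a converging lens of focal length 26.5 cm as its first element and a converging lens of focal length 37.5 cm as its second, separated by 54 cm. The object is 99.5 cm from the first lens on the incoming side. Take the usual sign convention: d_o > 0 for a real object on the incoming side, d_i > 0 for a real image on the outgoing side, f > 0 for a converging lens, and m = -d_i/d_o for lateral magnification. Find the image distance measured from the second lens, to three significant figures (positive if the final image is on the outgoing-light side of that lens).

-34.2 cm

First lens: d_i1 = 1/(1/26.5 - 1/99.5) = 36.120 cm.
The intermediate image is 36.120 cm to the right of lens 1, so d_o2 = L - d_i1 = 54 - 36.120 = 17.880 cm.
Second lens: d_i2 = 1/(1/37.5 - 1/(17.880)) = -34.175 cm.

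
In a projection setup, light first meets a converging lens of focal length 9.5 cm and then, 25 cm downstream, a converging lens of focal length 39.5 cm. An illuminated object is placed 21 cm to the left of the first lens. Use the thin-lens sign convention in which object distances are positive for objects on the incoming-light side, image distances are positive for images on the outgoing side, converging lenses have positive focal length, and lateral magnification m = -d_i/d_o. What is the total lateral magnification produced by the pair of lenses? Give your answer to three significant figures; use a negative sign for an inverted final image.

Applying the thin-lens equation to the first lens, 1/9.5 = 1/21 + 1/d_i1, which gives d_i1 = 17.348 cm.
Its lateral magnification is m_1 = -d_i1/d_o1 = -(17.348)/21 = -0.8261.
The intermediate image is 17.348 cm to the right of lens 1, so d_o2 = L - d_i1 = 25 - 17.348 = 7.652 cm.
Applying the thin-lens equation again with f_2 = 39.5 cm and d_o2 = 7.652 cm gives d_i2 = -9.491 cm.
m_2 = -(-9.491)/(7.652) = 1.2403.
The system's lateral magnification is m_1 m_2 = (-0.8261)(1.2403) = -1.0246.

-1.02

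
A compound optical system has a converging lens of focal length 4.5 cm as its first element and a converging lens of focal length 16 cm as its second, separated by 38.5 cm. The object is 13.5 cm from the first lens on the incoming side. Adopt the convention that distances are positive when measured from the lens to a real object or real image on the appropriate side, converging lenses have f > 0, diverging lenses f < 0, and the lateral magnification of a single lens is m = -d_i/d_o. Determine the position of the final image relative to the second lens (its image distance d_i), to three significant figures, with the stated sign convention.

32.3 cm

Lens 1: 1/d_i1 = 1/f_1 - 1/d_o1 = 1/4.5 - 1/13.5 = 0.14815 cm^-1, so d_i1 = 6.750 cm.
That image sits 31.750 cm in front of the second lens, so d_o2 = 31.750 cm.
Lens 2: 1/d_i2 = 1/f_2 - 1/d_o2 = 1/16 - 1/(31.750) = 0.03100 cm^-1, so d_i2 = 32.254 cm.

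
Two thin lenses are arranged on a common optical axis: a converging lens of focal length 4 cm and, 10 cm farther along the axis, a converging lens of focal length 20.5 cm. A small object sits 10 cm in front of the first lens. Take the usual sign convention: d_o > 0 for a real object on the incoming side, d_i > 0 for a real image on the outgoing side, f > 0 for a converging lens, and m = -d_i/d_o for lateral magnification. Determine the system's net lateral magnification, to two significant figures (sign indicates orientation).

-0.80

Applying the thin-lens equation to the first lens, 1/4 = 1/10 + 1/d_i1, which gives d_i1 = 6.667 cm.
Its lateral magnification is m_1 = -d_i1/d_o1 = -(6.667)/10 = -0.6667.
The intermediate image is 6.667 cm to the right of lens 1, so d_o2 = L - d_i1 = 10 - 6.667 = 3.333 cm.
Applying the thin-lens equation again with f_2 = 20.5 cm and d_o2 = 3.333 cm gives d_i2 = -3.981 cm.
m_2 = -(-3.981)/(3.333) = 1.1942.
Total m = m_1 x m_2 = (-0.6667)(1.1942) = -0.7961.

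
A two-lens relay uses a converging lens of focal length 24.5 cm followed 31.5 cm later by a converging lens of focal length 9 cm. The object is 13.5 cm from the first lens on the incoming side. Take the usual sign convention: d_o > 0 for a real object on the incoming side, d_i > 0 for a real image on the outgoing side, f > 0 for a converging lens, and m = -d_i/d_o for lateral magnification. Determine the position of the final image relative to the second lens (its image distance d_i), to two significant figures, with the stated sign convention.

Lens 1: 1/d_i1 = 1/f_1 - 1/d_o1 = 1/24.5 - 1/13.5 = -0.03326 cm^-1, so d_i1 = -30.068 cm.
With d_i1 < 0 the first image is virtual and lies on the object side; the object distance for lens 2 is d_o2 = 31.5 - (-30.068) = 61.568 cm.
Lens 2: 1/d_i2 = 1/f_2 - 1/d_o2 = 1/9 - 1/(61.568) = 0.09487 cm^-1, so d_i2 = 10.541 cm.

11 cm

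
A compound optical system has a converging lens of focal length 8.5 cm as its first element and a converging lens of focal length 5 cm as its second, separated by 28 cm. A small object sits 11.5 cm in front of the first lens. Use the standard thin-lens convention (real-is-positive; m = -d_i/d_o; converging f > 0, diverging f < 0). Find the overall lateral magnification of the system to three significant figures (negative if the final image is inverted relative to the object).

First lens: d_i1 = 1/(1/8.5 - 1/11.5) = 32.583 cm.
m_1 = -(32.583)/11.5 = -2.8333.
Since 32.583 cm > 28 cm, the first image lies past the second lens and serves as a virtual object: d_o2 = L - d_i1 = -4.583 cm.
Second lens: d_i2 = 1/(1/5 - 1/(-4.583)) = 2.391 cm.
m_2 = -(2.391)/(-4.583) = 0.5217.
The system's lateral magnification is m_1 m_2 = (-2.8333)(0.5217) = -1.4783.

-1.48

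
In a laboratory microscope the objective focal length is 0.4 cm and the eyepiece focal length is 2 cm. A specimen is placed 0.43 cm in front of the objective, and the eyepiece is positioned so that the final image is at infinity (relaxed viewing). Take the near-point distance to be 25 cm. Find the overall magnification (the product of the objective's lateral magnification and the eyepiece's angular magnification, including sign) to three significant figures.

-167

Objective: 1/d_i = 1/f_obj - 1/d_o = 1/0.4 - 1/0.43 = 0.17442 cm^-1, so d_i = 5.733 cm.
m_obj = -d_i/d_o = -5.733/0.43 = -13.333.
Eyepiece angular magnification (image at infinity): M_eye = D/f_e = 25/2 = 12.500.
Overall M = m_obj x M_eye = (-13.333)(12.500) = -166.67.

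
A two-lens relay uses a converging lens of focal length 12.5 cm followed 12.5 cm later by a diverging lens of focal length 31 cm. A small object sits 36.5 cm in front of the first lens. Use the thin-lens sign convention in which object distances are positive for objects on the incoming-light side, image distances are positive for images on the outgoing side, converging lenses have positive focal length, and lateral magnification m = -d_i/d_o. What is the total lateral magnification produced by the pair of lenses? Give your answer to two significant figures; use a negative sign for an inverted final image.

Lens 1: 1/d_i1 = 1/f_1 - 1/d_o1 = 1/12.5 - 1/36.5 = 0.05260 cm^-1, so d_i1 = 19.010 cm.
m_1 = -(19.010)/36.5 = -0.5208.
Since 19.010 cm > 12.5 cm, the first image lies past the second lens and serves as a virtual object: d_o2 = L - d_i1 = -6.510 cm.
Lens 2: 1/d_i2 = 1/f_2 - 1/d_o2 = 1/(-31) - 1/(-6.510) = 0.12134 cm^-1, so d_i2 = 8.241 cm.
m_2 = -(8.241)/(-6.510) = 1.2658.
Overall magnification: m = m_1 m_2 = -0.6593.

-0.66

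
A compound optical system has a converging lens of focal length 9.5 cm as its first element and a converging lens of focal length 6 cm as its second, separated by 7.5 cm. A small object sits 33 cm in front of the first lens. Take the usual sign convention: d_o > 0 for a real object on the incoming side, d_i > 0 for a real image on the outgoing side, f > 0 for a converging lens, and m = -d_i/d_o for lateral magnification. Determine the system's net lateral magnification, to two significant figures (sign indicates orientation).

First lens: d_i1 = 1/(1/9.5 - 1/33) = 13.340 cm.
m_1 = -(13.340)/33 = -0.4043.
This image would form 13.340 cm past lens 1, i.e. 5.840 cm beyond lens 2, so it is a virtual object for lens 2: d_o2 = 7.5 - 13.340 = -5.840 cm.
Second lens: d_i2 = 1/(1/6 - 1/(-5.840)) = 2.960 cm.
m_2 = -(2.960)/(-5.840) = 0.5067.
Overall magnification: m = m_1 m_2 = -0.2049.

-0.20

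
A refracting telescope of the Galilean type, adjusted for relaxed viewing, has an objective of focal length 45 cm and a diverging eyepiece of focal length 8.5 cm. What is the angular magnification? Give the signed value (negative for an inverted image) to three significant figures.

M = -f_obj/f_eye = -45/(-8.5) = 5.294.

5.29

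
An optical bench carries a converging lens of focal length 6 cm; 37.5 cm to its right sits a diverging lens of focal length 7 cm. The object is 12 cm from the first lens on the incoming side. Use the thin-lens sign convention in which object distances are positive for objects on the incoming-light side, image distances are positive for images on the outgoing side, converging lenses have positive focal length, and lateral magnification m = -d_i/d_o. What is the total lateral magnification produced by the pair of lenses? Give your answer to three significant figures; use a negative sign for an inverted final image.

First lens: d_i1 = 1/(1/6 - 1/12) = 12.000 cm.
m_1 = -(12.000)/12 = -1.0000.
That image sits 25.500 cm in front of the second lens, so d_o2 = 25.500 cm.
Second lens: d_i2 = 1/(1/(-7) - 1/(25.500)) = -5.492 cm.
m_2 = -(-5.492)/(25.500) = 0.2154.
The system's lateral magnification is m_1 m_2 = (-1.0000)(0.2154) = -0.2154.

-0.215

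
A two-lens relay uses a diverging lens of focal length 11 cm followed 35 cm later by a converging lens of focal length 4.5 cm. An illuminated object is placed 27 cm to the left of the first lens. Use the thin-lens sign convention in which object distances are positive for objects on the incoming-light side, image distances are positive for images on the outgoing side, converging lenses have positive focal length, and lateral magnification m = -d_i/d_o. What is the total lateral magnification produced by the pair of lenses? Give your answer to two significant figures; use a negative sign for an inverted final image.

Applying the thin-lens equation to the first lens, 1/(-11) = 1/27 + 1/d_i1, which gives d_i1 = -7.816 cm.
Its lateral magnification is m_1 = -d_i1/d_o1 = -(-7.816)/27 = 0.2895.
The intermediate image is virtual, 7.816 cm to the left of lens 1, so d_o2 = L - d_i1 = 35 - (-7.816) = 42.816 cm.
Applying the thin-lens equation again with f_2 = 4.5 cm and d_o2 = 42.816 cm gives d_i2 = 5.029 cm.
m_2 = -(5.029)/(42.816) = -0.1174.
Total m = m_1 x m_2 = (0.2895)(-0.1174) = -0.0340.

-0.034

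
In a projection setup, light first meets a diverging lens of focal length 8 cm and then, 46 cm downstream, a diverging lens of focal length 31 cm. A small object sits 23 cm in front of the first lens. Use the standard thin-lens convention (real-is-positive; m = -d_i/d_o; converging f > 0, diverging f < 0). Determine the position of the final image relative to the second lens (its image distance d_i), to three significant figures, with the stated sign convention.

-19.4 cm

Lens 1: 1/d_i1 = 1/f_1 - 1/d_o1 = 1/(-8) - 1/23 = -0.16848 cm^-1, so d_i1 = -5.935 cm.
With d_i1 < 0 the first image is virtual and lies on the object side; the object distance for lens 2 is d_o2 = 46 - (-5.935) = 51.935 cm.
Lens 2: 1/d_i2 = 1/f_2 - 1/d_o2 = 1/(-31) - 1/(51.935) = -0.05151 cm^-1, so d_i2 = -19.413 cm.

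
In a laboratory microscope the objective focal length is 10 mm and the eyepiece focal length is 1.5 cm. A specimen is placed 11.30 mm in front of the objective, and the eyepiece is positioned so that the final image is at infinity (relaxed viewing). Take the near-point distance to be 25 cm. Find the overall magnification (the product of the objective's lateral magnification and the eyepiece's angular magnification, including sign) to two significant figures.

Convert to cm: f_obj = 10 mm = 1 cm; d_o = 11.30 mm = 1.13 cm.
Objective: 1/d_i = 1/f_obj - 1/d_o = 1/1 - 1/1.13 = 0.11504 cm^-1, so d_i = 8.692 cm.
m_obj = -d_i/d_o = -8.692/1.13 = -7.692.
Eyepiece angular magnification (image at infinity): M_eye = D/f_e = 25/1.5 = 16.667.
Overall M = m_obj x M_eye = (-7.692)(16.667) = -128.21.

-130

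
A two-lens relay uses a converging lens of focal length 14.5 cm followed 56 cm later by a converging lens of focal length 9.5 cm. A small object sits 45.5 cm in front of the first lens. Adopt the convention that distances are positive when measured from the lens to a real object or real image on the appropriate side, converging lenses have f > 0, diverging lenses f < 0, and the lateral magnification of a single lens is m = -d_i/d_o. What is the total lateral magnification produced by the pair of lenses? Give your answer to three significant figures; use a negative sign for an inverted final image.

First lens: d_i1 = 1/(1/14.5 - 1/45.5) = 21.282 cm.
m_1 = -(21.282)/45.5 = -0.4677.
Object distance for lens 2: d_o2 = 56 - 21.282 = 34.718 cm.
Second lens: d_i2 = 1/(1/9.5 - 1/(34.718)) = 13.079 cm.
m_2 = -(13.079)/(34.718) = -0.3767.
The system's lateral magnification is m_1 m_2 = (-0.4677)(-0.3767) = 0.1762.

0.176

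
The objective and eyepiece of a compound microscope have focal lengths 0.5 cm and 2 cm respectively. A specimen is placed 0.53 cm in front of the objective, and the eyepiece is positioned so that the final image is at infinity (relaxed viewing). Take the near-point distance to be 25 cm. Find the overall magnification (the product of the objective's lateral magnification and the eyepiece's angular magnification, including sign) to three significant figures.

Objective: 1/d_i = 1/f_obj - 1/d_o = 1/0.5 - 1/0.53 = 0.11321 cm^-1, so d_i = 8.833 cm.
m_obj = -d_i/d_o = -8.833/0.53 = -16.667.
Eyepiece angular magnification (image at infinity): M_eye = D/f_e = 25/2 = 12.500.
Overall M = m_obj x M_eye = (-16.667)(12.500) = -208.33.

-208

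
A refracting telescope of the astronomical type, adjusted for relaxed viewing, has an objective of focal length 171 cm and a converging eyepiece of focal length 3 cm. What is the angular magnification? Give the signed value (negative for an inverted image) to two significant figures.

M = -f_obj/f_eye = -171/(3) = -57.000.

-57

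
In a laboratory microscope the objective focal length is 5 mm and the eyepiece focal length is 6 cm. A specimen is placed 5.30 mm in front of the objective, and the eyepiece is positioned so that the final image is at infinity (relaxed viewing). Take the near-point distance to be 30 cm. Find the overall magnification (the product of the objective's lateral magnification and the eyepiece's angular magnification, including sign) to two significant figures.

Convert to cm: f_obj = 5 mm = 0.5 cm; d_o = 5.30 mm = 0.53 cm.
Objective: 1/d_i = 1/f_obj - 1/d_o = 1/0.5 - 1/0.53 = 0.11321 cm^-1, so d_i = 8.833 cm.
m_obj = -d_i/d_o = -8.833/0.53 = -16.667.
Eyepiece angular magnification (image at infinity): M_eye = D/f_e = 30/6 = 5.000.
Overall M = m_obj x M_eye = (-16.667)(5.000) = -83.33.

-83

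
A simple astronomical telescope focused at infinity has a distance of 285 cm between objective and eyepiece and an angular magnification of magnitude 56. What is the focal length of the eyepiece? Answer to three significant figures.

In normal adjustment the tube length equals f_obj + f_eye and |M| = f_obj/f_eye.
So f_obj = 56 f_eye and 56 f_eye + f_eye = 285 cm, giving f_eye = 285/57 = 5.000 cm and f_obj = 280.000 cm.

5.00 cm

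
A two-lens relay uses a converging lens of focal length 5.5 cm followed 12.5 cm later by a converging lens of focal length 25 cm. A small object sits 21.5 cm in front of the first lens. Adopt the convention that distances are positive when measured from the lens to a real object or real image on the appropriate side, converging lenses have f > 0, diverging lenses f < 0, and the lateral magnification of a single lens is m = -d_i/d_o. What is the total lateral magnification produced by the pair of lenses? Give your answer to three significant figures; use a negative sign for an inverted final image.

-0.432

First lens: d_i1 = 1/(1/5.5 - 1/21.5) = 7.391 cm.
m_1 = -(7.391)/21.5 = -0.3438.
The intermediate image is 7.391 cm to the right of lens 1, so d_o2 = L - d_i1 = 12.5 - 7.391 = 5.109 cm.
Second lens: d_i2 = 1/(1/25 - 1/(5.109)) = -6.422 cm.
m_2 = -(-6.422)/(5.109) = 1.2569.
Total m = m_1 x m_2 = (-0.3438)(1.2569) = -0.4321.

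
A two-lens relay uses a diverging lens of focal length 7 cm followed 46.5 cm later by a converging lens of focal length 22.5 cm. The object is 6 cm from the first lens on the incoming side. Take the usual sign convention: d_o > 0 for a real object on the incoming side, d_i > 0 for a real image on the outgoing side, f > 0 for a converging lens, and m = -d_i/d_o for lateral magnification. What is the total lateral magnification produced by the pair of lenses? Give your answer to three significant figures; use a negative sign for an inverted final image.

-0.445

First lens: d_i1 = 1/(1/(-7) - 1/6) = -3.231 cm.
m_1 = -(-3.231)/6 = 0.5385.
The intermediate image is virtual, 3.231 cm to the left of lens 1, so d_o2 = L - d_i1 = 46.5 - (-3.231) = 49.731 cm.
Second lens: d_i2 = 1/(1/22.5 - 1/(49.731)) = 41.091 cm.
m_2 = -(41.091)/(49.731) = -0.8263.
The system's lateral magnification is m_1 m_2 = (0.5385)(-0.8263) = -0.4449.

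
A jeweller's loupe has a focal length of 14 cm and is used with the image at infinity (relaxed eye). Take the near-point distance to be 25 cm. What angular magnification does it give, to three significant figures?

1.79

M = D/f = 25/14 = 1.786.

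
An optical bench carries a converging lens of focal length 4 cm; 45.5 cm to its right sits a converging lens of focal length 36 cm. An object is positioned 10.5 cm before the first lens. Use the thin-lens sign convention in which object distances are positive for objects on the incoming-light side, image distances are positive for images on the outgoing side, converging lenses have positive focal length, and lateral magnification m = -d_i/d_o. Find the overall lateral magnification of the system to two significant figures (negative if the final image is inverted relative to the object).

First lens: d_i1 = 1/(1/4 - 1/10.5) = 6.462 cm.
m_1 = -(6.462)/10.5 = -0.6154.
The intermediate image is 6.462 cm to the right of lens 1, so d_o2 = L - d_i1 = 45.5 - 6.462 = 39.038 cm.
Second lens: d_i2 = 1/(1/36 - 1/(39.038)) = 462.532 cm.
m_2 = -(462.532)/(39.038) = -11.8481.
Overall magnification: m = m_1 m_2 = 7.2911.

7.3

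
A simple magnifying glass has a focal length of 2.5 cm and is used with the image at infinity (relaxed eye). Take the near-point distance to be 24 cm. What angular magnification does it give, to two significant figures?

9.6

M = D/f = 24/2.5 = 9.600.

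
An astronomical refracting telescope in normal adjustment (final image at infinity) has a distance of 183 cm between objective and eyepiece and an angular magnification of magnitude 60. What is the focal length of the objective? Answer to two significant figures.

180 cm

In normal adjustment the tube length equals f_obj + f_eye and |M| = f_obj/f_eye.
So f_obj = 60 f_eye and 60 f_eye + f_eye = 183 cm, giving f_eye = 183/61 = 3.000 cm and f_obj = 180.000 cm.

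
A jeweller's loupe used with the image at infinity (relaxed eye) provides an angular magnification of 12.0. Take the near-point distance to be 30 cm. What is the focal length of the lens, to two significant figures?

For the image at infinity, M = D/f.
f = D/M = 30/12.0 = 2.500 cm.

2.5 cm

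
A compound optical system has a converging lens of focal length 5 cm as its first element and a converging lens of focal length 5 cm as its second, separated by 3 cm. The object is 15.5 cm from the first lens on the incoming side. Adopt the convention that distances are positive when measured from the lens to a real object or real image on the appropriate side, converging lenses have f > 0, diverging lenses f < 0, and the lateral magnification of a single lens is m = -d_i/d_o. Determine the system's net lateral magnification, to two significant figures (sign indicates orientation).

First lens: d_i1 = 1/(1/5 - 1/15.5) = 7.381 cm.
m_1 = -(7.381)/15.5 = -0.4762.
Since 7.381 cm > 3 cm, the first image lies past the second lens and serves as a virtual object: d_o2 = L - d_i1 = -4.381 cm.
Second lens: d_i2 = 1/(1/5 - 1/(-4.381)) = 2.335 cm.
m_2 = -(2.335)/(-4.381) = 0.5330.
Total m = m_1 x m_2 = (-0.4762)(0.5330) = -0.2538.

-0.25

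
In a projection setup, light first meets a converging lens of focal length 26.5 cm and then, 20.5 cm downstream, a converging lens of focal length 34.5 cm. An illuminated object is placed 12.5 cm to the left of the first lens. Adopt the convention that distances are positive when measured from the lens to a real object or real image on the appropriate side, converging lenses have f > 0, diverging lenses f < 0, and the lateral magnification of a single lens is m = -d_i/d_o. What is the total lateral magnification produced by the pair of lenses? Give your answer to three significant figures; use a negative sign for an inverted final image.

Applying the thin-lens equation to the first lens, 1/26.5 = 1/12.5 + 1/d_i1, which gives d_i1 = -23.661 cm.
Its lateral magnification is m_1 = -d_i1/d_o1 = -(-23.661)/12.5 = 1.8929.
With d_i1 < 0 the first image is virtual and lies on the object side; the object distance for lens 2 is d_o2 = 20.5 - (-23.661) = 44.161 cm.
Applying the thin-lens equation again with f_2 = 34.5 cm and d_o2 = 44.161 cm gives d_i2 = 157.705 cm.
m_2 = -(157.705)/(44.161) = -3.5712.
Total m = m_1 x m_2 = (1.8929)(-3.5712) = -6.7597.

-6.76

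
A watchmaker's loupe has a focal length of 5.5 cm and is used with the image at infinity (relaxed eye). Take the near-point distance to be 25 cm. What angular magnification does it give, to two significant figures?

4.5

M = D/f = 25/5.5 = 4.545.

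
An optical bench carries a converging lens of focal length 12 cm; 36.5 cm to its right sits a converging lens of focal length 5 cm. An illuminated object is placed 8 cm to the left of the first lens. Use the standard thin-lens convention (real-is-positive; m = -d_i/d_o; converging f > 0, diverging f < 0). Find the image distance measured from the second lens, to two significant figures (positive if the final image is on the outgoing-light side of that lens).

5.5 cm

First lens: d_i1 = 1/(1/12 - 1/8) = -24.000 cm.
With d_i1 < 0 the first image is virtual and lies on the object side; the object distance for lens 2 is d_o2 = 36.5 - (-24.000) = 60.500 cm.
Second lens: d_i2 = 1/(1/5 - 1/(60.500)) = 5.450 cm.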